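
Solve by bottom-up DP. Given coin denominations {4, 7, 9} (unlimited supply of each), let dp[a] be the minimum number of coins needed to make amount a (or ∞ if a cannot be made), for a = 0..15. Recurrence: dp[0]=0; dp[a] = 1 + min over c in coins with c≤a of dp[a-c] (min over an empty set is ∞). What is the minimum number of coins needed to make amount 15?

3

 a  0  1  2  3  4  5  6  7  8  9 10 11 12 13 14 15
dp  0  -  -  -  1  -  -  1  2  1  -  2  3  2  2  3
(- denotes ∞ / unreachable)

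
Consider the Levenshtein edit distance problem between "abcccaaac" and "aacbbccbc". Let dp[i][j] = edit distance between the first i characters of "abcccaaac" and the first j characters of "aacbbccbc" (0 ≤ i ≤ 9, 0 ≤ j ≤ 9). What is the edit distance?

   ''  a  a  c  b  b  c  c  b  c
''  0  1  2  3  4  5  6  7  8  9
 a  1  0  1  2  3  4  5  6  7  8
 b  2  1  1  2  2  3  4  5  6  7
 c  3  2  2  1  2  3  3  4  5  6
 c  4  3  3  2  2  3  3  3  4  5
 c  5  4  4  3  3  3  3  3  4  4
 a  6  5  4  4  4  4  4  4  4  5
 a  7  6  5  5  5  5  5  5  5  5
 a  8  7  6  6  6  6  6  6  6  6
 c  9  8  7  6  7  7  6  6  7  6

6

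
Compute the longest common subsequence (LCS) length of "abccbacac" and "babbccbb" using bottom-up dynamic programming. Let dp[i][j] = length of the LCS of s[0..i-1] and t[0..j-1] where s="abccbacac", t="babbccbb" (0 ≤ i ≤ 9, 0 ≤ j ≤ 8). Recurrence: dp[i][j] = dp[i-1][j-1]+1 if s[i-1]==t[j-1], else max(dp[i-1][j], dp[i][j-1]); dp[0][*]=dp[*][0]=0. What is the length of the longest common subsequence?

5

   ''  b  a  b  b  c  c  b  b
''  0  0  0  0  0  0  0  0  0
 a  0  0  1  1  1  1  1  1  1
 b  0  1  1  2  2  2  2  2  2
 c  0  1  1  2  2  3  3  3  3
 c  0  1  1  2  2  3  4  4  4
 b  0  1  1  2  3  3  4  5  5
 a  0  1  2  2  3  3  4  5  5
 c  0  1  2  2  3  4  4  5  5
 a  0  1  2  2  3  4  4  5  5
 c  0  1  2  2  3  4  5  5  5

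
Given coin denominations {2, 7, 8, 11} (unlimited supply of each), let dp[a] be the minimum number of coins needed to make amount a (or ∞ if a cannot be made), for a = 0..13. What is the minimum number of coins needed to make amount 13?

 a  0  1  2  3  4  5  6  7  8  9 10 11 12 13
dp  0  -  1  -  2  -  3  1  1  2  2  1  3  2
(- denotes ∞ / unreachable)

2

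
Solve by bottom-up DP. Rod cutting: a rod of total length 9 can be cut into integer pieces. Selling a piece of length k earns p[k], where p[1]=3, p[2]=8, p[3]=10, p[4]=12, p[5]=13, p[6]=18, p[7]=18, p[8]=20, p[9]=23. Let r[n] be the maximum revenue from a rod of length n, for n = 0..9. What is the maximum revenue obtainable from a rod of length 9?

   n    0    1    2    3    4    5    6    7    8    9
r[n]    0    3    8   11   16   19   24   27   32   35

35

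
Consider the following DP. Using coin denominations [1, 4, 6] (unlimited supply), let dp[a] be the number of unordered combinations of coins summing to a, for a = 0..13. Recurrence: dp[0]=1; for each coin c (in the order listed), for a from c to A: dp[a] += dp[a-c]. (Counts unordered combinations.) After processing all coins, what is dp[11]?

after  coin     0     1     2     3     4     5     6     7     8     9    10    11    12    13
          1     1     1     1     1     1     1     1     1     1     1     1     1     1     1
          4     1     1     1     1     2     2     2     2     3     3     3     3     4     4
          6     1     1     1     1     2     2     3     3     4     4     5     5     7     7

5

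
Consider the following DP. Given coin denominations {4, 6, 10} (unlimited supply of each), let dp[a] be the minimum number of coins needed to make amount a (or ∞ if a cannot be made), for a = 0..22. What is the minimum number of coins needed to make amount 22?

 a  0  1  2  3  4  5  6  7  8  9 10 11 12 13 14 15 16 17 18 19 20 21 22
dp  0  -  -  -  1  -  1  -  2  -  1  -  2  -  2  -  2  -  3  -  2  -  3
(- denotes ∞ / unreachable)

3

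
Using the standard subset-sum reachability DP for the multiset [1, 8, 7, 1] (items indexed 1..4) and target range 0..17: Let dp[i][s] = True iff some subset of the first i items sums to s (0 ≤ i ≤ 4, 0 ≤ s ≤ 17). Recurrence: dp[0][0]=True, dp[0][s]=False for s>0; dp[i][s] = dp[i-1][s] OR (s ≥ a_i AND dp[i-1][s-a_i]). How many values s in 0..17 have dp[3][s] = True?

i\s   0   1   2   3   4   5   6   7   8   9  10  11  12  13  14  15  16  17
  0   T   F   F   F   F   F   F   F   F   F   F   F   F   F   F   F   F   F
  1   T   T   F   F   F   F   F   F   F   F   F   F   F   F   F   F   F   F
  2   T   T   F   F   F   F   F   F   T   T   F   F   F   F   F   F   F   F
  3   T   T   F   F   F   F   F   T   T   T   F   F   F   F   F   T   T   F
  4   T   T   T   F   F   F   F   T   T   T   T   F   F   F   F   T   T   T

7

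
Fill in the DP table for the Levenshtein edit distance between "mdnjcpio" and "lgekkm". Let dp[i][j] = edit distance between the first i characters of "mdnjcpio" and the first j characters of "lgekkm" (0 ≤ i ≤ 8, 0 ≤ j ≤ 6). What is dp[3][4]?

   ''  l  g  e  k  k  m
''  0  1  2  3  4  5  6
 m  1  1  2  3  4  5  5
 d  2  2  2  3  4  5  6
 n  3  3  3  3  4  5  6
 j  4  4  4  4  4  5  6
 c  5  5  5  5  5  5  6
 p  6  6  6  6  6  6  6
 i  7  7  7  7  7  7  7
 o  8  8  8  8  8  8  8

4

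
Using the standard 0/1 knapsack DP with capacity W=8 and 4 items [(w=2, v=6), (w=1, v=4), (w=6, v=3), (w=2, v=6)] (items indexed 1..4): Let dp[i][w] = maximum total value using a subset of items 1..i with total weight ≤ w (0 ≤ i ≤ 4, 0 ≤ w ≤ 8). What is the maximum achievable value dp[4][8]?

i\w   0   1   2   3   4   5   6   7   8
  0   0   0   0   0   0   0   0   0   0
  1   0   0   6   6   6   6   6   6   6
  2   0   4   6  10  10  10  10  10  10
  3   0   4   6  10  10  10  10  10  10
  4   0   4   6  10  12  16  16  16  16

16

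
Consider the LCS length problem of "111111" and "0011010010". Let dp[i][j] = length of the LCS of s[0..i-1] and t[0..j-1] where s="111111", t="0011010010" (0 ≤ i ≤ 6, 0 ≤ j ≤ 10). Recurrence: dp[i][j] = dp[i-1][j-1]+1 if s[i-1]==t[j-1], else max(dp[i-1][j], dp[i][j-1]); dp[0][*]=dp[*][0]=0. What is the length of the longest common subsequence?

   ''  0  0  1  1  0  1  0  0  1  0
''  0  0  0  0  0  0  0  0  0  0  0
 1  0  0  0  1  1  1  1  1  1  1  1
 1  0  0  0  1  2  2  2  2  2  2  2
 1  0  0  0  1  2  2  3  3  3  3  3
 1  0  0  0  1  2  2  3  3  3  4  4
 1  0  0  0  1  2  2  3  3  3  4  4
 1  0  0  0  1  2  2  3  3  3  4  4

4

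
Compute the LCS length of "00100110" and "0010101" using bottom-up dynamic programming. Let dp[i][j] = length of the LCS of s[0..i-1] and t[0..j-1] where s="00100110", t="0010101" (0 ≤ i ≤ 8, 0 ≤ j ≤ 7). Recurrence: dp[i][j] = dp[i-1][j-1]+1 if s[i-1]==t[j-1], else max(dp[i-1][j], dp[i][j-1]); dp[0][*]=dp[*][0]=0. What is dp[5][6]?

5

   ''  0  0  1  0  1  0  1
''  0  0  0  0  0  0  0  0
 0  0  1  1  1  1  1  1  1
 0  0  1  2  2  2  2  2  2
 1  0  1  2  3  3  3  3  3
 0  0  1  2  3  4  4  4  4
 0  0  1  2  3  4  4  5  5
 1  0  1  2  3  4  5  5  6
 1  0  1  2  3  4  5  5  6
 0  0  1  2  3  4  5  6  6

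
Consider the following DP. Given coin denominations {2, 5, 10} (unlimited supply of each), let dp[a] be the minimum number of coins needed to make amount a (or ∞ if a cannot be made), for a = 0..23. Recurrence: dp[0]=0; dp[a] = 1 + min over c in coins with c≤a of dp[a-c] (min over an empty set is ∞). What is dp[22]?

3

 a  0  1  2  3  4  5  6  7  8  9 10 11 12 13 14 15 16 17 18 19 20 21 22 23
dp  0  -  1  -  2  1  3  2  4  3  1  4  2  5  3  2  4  3  5  4  2  5  3  6
(- denotes ∞ / unreachable)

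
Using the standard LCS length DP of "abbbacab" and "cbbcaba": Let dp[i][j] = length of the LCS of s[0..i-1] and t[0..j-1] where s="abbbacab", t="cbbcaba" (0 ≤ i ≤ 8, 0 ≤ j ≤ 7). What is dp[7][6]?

4

   ''  c  b  b  c  a  b  a
''  0  0  0  0  0  0  0  0
 a  0  0  0  0  0  1  1  1
 b  0  0  1  1  1  1  2  2
 b  0  0  1  2  2  2  2  2
 b  0  0  1  2  2  2  3  3
 a  0  0  1  2  2  3  3  4
 c  0  1  1  2  3  3  3  4
 a  0  1  1  2  3  4  4  4
 b  0  1  2  2  3  4  5  5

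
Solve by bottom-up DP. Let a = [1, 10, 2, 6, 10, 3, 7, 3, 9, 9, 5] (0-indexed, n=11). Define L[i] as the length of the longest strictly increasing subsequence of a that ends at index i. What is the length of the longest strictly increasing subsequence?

   i    0    1    2    3    4    5    6    7    8    9   10
a[i]    1   10    2    6   10    3    7    3    9    9    5
L[i]    1    2    2    3    4    3    4    3    5    5    4

5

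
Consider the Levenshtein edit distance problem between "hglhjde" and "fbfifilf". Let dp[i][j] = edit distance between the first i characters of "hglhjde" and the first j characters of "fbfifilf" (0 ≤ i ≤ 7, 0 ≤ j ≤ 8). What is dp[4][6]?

   ''  f  b  f  i  f  i  l  f
''  0  1  2  3  4  5  6  7  8
 h  1  1  2  3  4  5  6  7  8
 g  2  2  2  3  4  5  6  7  8
 l  3  3  3  3  4  5  6  6  7
 h  4  4  4  4  4  5  6  7  7
 j  5  5  5  5  5  5  6  7  8
 d  6  6  6  6  6  6  6  7  8
 e  7  7  7  7  7  7  7  7  8

6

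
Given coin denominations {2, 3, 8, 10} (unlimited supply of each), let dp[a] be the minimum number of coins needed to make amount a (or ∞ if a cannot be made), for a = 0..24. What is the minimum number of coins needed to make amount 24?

 a  0  1  2  3  4  5  6  7  8  9 10 11 12 13 14 15 16 17 18 19 20 21 22 23 24
dp  0  -  1  1  2  2  2  3  1  3  1  2  2  2  3  3  2  4  2  3  2  3  3  3  3
(- denotes ∞ / unreachable)

3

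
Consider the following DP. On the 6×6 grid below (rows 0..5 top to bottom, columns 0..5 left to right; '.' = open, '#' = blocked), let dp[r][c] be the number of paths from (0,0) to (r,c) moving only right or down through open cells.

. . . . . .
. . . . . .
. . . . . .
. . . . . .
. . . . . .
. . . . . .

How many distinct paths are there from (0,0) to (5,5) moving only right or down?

r\c   0   1   2   3   4   5
  0   1   1   1   1   1   1
  1   1   2   3   4   5   6
  2   1   3   6  10  15  21
  3   1   4  10  20  35  56
  4   1   5  15  35  70 126
  5   1   6  21  56 126 252

252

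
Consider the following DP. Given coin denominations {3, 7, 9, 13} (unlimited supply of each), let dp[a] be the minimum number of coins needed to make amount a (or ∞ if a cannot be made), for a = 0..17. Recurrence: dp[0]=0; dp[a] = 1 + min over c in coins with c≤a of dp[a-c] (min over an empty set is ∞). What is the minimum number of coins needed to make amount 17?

 a  0  1  2  3  4  5  6  7  8  9 10 11 12 13 14 15 16 17
dp  0  -  -  1  -  -  2  1  -  1  2  -  2  1  2  3  2  3
(- denotes ∞ / unreachable)

3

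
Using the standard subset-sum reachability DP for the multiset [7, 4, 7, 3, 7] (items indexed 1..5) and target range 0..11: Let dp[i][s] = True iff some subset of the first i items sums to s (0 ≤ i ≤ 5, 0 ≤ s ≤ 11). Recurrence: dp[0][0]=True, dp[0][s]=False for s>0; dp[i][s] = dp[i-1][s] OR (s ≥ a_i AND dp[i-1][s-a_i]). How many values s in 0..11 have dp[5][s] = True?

6

i\s   0   1   2   3   4   5   6   7   8   9  10  11
  0   T   F   F   F   F   F   F   F   F   F   F   F
  1   T   F   F   F   F   F   F   T   F   F   F   F
  2   T   F   F   F   T   F   F   T   F   F   F   T
  3   T   F   F   F   T   F   F   T   F   F   F   T
  4   T   F   F   T   T   F   F   T   F   F   T   T
  5   T   F   F   T   T   F   F   T   F   F   T   T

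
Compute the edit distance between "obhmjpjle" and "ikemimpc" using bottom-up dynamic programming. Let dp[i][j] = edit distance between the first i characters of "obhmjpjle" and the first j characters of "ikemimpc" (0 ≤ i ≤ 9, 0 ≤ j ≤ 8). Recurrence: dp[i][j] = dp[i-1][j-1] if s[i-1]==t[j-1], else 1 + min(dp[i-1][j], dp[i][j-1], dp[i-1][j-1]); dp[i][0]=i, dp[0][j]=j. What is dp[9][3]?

8

   ''  i  k  e  m  i  m  p  c
''  0  1  2  3  4  5  6  7  8
 o  1  1  2  3  4  5  6  7  8
 b  2  2  2  3  4  5  6  7  8
 h  3  3  3  3  4  5  6  7  8
 m  4  4  4  4  3  4  5  6  7
 j  5  5  5  5  4  4  5  6  7
 p  6  6  6  6  5  5  5  5  6
 j  7  7  7  7  6  6  6  6  6
 l  8  8  8  8  7  7  7  7  7
 e  9  9  9  8  8  8  8  8  8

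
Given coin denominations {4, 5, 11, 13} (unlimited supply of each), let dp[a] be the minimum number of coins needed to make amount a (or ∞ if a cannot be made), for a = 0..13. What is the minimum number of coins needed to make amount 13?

 a  0  1  2  3  4  5  6  7  8  9 10 11 12 13
dp  0  -  -  -  1  1  -  -  2  2  2  1  3  1
(- denotes ∞ / unreachable)

1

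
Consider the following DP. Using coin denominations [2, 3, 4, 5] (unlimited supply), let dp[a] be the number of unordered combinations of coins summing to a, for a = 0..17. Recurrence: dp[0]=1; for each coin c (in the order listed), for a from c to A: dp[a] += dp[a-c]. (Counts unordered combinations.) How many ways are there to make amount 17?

after  coin     0     1     2     3     4     5     6     7     8     9    10    11    12    13    14    15    16    17
          2     1     0     1     0     1     0     1     0     1     0     1     0     1     0     1     0     1     0
          3     1     0     1     1     1     1     2     1     2     2     2     2     3     2     3     3     3     3
          4     1     0     1     1     2     1     3     2     4     3     5     4     7     5     8     7    10     8
          5     1     0     1     1     2     2     3     3     5     5     7     7    10    10    13    14    17    18

18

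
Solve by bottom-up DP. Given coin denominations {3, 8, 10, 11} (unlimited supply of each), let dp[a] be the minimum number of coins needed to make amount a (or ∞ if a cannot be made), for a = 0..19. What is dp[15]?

 a  0  1  2  3  4  5  6  7  8  9 10 11 12 13 14 15 16 17 18 19
dp  0  -  -  1  -  -  2  -  1  3  1  1  4  2  2  5  2  3  2  2
(- denotes ∞ / unreachable)

5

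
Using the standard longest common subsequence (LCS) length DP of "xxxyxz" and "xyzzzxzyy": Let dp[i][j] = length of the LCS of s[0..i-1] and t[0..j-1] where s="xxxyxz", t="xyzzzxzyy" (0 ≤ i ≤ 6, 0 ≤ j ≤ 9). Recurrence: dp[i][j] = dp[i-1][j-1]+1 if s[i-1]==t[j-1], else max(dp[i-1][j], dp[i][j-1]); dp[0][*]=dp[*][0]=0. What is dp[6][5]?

3

   ''  x  y  z  z  z  x  z  y  y
''  0  0  0  0  0  0  0  0  0  0
 x  0  1  1  1  1  1  1  1  1  1
 x  0  1  1  1  1  1  2  2  2  2
 x  0  1  1  1  1  1  2  2  2  2
 y  0  1  2  2  2  2  2  2  3  3
 x  0  1  2  2  2  2  3  3  3  3
 z  0  1  2  3  3  3  3  4  4  4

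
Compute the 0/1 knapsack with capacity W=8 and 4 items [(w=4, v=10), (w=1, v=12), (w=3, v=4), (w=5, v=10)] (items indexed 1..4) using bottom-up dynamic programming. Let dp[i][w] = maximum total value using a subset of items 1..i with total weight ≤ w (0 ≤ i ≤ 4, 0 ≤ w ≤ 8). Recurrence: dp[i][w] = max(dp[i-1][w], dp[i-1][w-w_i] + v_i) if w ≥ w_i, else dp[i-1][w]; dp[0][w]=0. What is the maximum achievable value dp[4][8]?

26

i\w   0   1   2   3   4   5   6   7   8
  0   0   0   0   0   0   0   0   0   0
  1   0   0   0   0  10  10  10  10  10
  2   0  12  12  12  12  22  22  22  22
  3   0  12  12  12  16  22  22  22  26
  4   0  12  12  12  16  22  22  22  26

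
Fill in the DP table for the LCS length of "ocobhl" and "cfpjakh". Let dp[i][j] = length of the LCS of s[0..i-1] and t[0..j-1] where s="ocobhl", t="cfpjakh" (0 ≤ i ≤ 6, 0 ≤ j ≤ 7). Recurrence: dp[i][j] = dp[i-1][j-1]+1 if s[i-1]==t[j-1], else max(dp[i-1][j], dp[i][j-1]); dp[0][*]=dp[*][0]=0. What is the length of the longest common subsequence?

   ''  c  f  p  j  a  k  h
''  0  0  0  0  0  0  0  0
 o  0  0  0  0  0  0  0  0
 c  0  1  1  1  1  1  1  1
 o  0  1  1  1  1  1  1  1
 b  0  1  1  1  1  1  1  1
 h  0  1  1  1  1  1  1  2
 l  0  1  1  1  1  1  1  2

2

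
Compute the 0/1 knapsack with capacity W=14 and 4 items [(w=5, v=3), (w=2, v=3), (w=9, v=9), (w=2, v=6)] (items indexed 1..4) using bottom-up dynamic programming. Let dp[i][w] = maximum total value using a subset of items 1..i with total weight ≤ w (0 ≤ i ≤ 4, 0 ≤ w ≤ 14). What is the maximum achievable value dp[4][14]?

i\w   0   1   2   3   4   5   6   7   8   9  10  11  12  13  14
  0   0   0   0   0   0   0   0   0   0   0   0   0   0   0   0
  1   0   0   0   0   0   3   3   3   3   3   3   3   3   3   3
  2   0   0   3   3   3   3   3   6   6   6   6   6   6   6   6
  3   0   0   3   3   3   3   3   6   6   9   9  12  12  12  12
  4   0   0   6   6   9   9   9   9   9  12  12  15  15  18  18

18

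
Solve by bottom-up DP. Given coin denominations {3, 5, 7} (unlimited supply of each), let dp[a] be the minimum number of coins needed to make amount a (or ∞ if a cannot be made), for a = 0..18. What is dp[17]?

3

 a  0  1  2  3  4  5  6  7  8  9 10 11 12 13 14 15 16 17 18
dp  0  -  -  1  -  1  2  1  2  3  2  3  2  3  2  3  4  3  4
(- denotes ∞ / unreachable)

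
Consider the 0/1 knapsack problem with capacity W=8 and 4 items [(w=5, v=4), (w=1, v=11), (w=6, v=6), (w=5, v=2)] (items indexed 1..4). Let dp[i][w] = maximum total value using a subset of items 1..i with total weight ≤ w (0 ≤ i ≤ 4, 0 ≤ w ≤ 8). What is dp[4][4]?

11

i\w   0   1   2   3   4   5   6   7   8
  0   0   0   0   0   0   0   0   0   0
  1   0   0   0   0   0   4   4   4   4
  2   0  11  11  11  11  11  15  15  15
  3   0  11  11  11  11  11  15  17  17
  4   0  11  11  11  11  11  15  17  17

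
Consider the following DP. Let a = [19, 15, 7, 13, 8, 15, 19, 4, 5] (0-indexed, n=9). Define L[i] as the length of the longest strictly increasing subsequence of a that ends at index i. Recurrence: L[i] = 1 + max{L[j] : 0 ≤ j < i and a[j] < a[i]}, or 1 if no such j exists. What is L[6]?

4

   i    0    1    2    3    4    5    6    7    8
a[i]   19   15    7   13    8   15   19    4    5
L[i]    1    1    1    2    2    3    4    1    2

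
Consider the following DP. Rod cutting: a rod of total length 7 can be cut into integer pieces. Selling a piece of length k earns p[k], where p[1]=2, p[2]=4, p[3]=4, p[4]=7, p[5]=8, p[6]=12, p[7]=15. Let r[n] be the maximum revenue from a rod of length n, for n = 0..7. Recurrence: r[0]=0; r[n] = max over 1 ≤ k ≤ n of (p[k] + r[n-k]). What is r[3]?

   n    0    1    2    3    4    5    6    7
r[n]    0    2    4    6    8   10   12   15

6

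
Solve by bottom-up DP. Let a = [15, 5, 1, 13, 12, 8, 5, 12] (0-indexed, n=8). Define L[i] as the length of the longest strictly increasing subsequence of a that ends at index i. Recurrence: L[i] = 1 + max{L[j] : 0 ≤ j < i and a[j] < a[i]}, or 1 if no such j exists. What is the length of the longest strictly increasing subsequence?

   i    0    1    2    3    4    5    6    7
a[i]   15    5    1   13   12    8    5   12
L[i]    1    1    1    2    2    2    2    3

3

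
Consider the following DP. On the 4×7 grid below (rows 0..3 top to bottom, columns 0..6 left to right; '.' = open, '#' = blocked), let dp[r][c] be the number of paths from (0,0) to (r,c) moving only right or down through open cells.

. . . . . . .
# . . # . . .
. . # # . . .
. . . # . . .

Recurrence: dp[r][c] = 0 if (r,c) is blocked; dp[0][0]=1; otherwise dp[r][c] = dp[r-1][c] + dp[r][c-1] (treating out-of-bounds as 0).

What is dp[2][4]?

1

r\c   0   1   2   3   4   5   6
  0   1   1   1   1   1   1   1
  1   0   1   2   0   1   2   3
  2   0   1   0   0   1   3   6
  3   0   1   1   0   1   4  10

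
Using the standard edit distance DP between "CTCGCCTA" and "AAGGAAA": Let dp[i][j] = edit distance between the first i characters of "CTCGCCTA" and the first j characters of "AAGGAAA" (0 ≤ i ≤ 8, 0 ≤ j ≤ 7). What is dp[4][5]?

   ''  A  A  G  G  A  A  A
''  0  1  2  3  4  5  6  7
 C  1  1  2  3  4  5  6  7
 T  2  2  2  3  4  5  6  7
 C  3  3  3  3  4  5  6  7
 G  4  4  4  3  3  4  5  6
 C  5  5  5  4  4  4  5  6
 C  6  6  6  5  5  5  5  6
 T  7  7  7  6  6  6  6  6
 A  8  7  7  7  7  6  6  6

4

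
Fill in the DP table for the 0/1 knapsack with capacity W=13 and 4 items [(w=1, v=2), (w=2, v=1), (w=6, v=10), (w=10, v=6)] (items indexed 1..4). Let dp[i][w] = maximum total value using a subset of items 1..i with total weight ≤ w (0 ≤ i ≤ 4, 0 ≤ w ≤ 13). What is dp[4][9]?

i\w   0   1   2   3   4   5   6   7   8   9  10  11  12  13
  0   0   0   0   0   0   0   0   0   0   0   0   0   0   0
  1   0   2   2   2   2   2   2   2   2   2   2   2   2   2
  2   0   2   2   3   3   3   3   3   3   3   3   3   3   3
  3   0   2   2   3   3   3  10  12  12  13  13  13  13  13
  4   0   2   2   3   3   3  10  12  12  13  13  13  13  13

13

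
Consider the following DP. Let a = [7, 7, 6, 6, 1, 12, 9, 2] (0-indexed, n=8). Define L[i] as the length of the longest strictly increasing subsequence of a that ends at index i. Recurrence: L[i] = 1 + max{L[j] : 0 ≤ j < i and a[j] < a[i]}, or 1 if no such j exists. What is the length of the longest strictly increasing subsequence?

2

   i    0    1    2    3    4    5    6    7
a[i]    7    7    6    6    1   12    9    2
L[i]    1    1    1    1    1    2    2    2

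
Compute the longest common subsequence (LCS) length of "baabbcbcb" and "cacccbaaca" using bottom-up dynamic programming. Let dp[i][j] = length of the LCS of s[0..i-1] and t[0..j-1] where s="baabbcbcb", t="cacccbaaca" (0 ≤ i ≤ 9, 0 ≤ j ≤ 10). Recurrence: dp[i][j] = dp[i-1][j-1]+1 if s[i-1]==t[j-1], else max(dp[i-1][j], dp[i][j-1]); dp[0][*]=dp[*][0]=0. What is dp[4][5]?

   ''  c  a  c  c  c  b  a  a  c  a
''  0  0  0  0  0  0  0  0  0  0  0
 b  0  0  0  0  0  0  1  1  1  1  1
 a  0  0  1  1  1  1  1  2  2  2  2
 a  0  0  1  1  1  1  1  2  3  3  3
 b  0  0  1  1  1  1  2  2  3  3  3
 b  0  0  1  1  1  1  2  2  3  3  3
 c  0  1  1  2  2  2  2  2  3  4  4
 b  0  1  1  2  2  2  3  3  3  4  4
 c  0  1  1  2  3  3  3  3  3  4  4
 b  0  1  1  2  3  3  4  4  4  4  4

1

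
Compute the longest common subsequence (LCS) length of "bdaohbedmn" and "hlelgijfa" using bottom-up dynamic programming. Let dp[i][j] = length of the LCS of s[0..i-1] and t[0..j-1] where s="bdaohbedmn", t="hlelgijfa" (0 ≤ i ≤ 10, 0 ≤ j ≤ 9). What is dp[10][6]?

2

   ''  h  l  e  l  g  i  j  f  a
''  0  0  0  0  0  0  0  0  0  0
 b  0  0  0  0  0  0  0  0  0  0
 d  0  0  0  0  0  0  0  0  0  0
 a  0  0  0  0  0  0  0  0  0  1
 o  0  0  0  0  0  0  0  0  0  1
 h  0  1  1  1  1  1  1  1  1  1
 b  0  1  1  1  1  1  1  1  1  1
 e  0  1  1  2  2  2  2  2  2  2
 d  0  1  1  2  2  2  2  2  2  2
 m  0  1  1  2  2  2  2  2  2  2
 n  0  1  1  2  2  2  2  2  2  2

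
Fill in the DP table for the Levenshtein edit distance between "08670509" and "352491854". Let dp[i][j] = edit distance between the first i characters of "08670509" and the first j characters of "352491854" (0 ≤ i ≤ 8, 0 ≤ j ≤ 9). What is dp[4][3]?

   ''  3  5  2  4  9  1  8  5  4
''  0  1  2  3  4  5  6  7  8  9
 0  1  1  2  3  4  5  6  7  8  9
 8  2  2  2  3  4  5  6  6  7  8
 6  3  3  3  3  4  5  6  7  7  8
 7  4  4  4  4  4  5  6  7  8  8
 0  5  5  5  5  5  5  6  7  8  9
 5  6  6  5  6  6  6  6  7  7  8
 0  7  7  6  6  7  7  7  7  8  8
 9  8  8  7  7  7  7  8  8  8  9

4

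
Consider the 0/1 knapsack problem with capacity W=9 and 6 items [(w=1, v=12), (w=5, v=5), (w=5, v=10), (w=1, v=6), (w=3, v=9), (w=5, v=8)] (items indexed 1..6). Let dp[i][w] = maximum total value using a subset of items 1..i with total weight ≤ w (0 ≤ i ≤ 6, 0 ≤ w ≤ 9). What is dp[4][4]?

18

i\w   0   1   2   3   4   5   6   7   8   9
  0   0   0   0   0   0   0   0   0   0   0
  1   0  12  12  12  12  12  12  12  12  12
  2   0  12  12  12  12  12  17  17  17  17
  3   0  12  12  12  12  12  22  22  22  22
  4   0  12  18  18  18  18  22  28  28  28
  5   0  12  18  18  21  27  27  28  28  31
  6   0  12  18  18  21  27  27  28  28  31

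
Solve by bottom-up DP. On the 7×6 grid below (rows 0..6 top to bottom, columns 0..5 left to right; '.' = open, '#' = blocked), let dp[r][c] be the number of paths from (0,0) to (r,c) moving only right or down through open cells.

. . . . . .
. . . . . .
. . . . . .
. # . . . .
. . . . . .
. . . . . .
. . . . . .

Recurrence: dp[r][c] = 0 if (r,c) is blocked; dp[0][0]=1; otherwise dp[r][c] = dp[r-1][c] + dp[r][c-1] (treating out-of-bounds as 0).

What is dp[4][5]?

r\c   0   1   2   3   4   5
  0   1   1   1   1   1   1
  1   1   2   3   4   5   6
  2   1   3   6  10  15  21
  3   1   0   6  16  31  52
  4   1   1   7  23  54 106
  5   1   2   9  32  86 192
  6   1   3  12  44 130 322

106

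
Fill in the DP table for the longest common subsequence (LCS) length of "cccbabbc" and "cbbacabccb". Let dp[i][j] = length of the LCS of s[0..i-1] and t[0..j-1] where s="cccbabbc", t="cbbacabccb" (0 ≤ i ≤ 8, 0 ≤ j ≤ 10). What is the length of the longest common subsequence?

5

   ''  c  b  b  a  c  a  b  c  c  b
''  0  0  0  0  0  0  0  0  0  0  0
 c  0  1  1  1  1  1  1  1  1  1  1
 c  0  1  1  1  1  2  2  2  2  2  2
 c  0  1  1  1  1  2  2  2  3  3  3
 b  0  1  2  2  2  2  2  3  3  3  4
 a  0  1  2  2  3  3  3  3  3  3  4
 b  0  1  2  3  3  3  3  4  4  4  4
 b  0  1  2  3  3  3  3  4  4  4  5
 c  0  1  2  3  3  4  4  4  5  5  5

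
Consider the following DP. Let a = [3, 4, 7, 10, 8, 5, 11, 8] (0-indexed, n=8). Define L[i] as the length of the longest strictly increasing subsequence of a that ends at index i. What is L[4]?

   i    0    1    2    3    4    5    6    7
a[i]    3    4    7   10    8    5   11    8
L[i]    1    2    3    4    4    3    5    4

4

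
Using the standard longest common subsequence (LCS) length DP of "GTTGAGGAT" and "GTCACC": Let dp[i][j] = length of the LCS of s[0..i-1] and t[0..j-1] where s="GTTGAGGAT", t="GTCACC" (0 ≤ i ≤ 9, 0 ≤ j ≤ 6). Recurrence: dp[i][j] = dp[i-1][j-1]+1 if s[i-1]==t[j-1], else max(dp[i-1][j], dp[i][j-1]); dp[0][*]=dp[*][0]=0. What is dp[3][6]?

2

   ''  G  T  C  A  C  C
''  0  0  0  0  0  0  0
 G  0  1  1  1  1  1  1
 T  0  1  2  2  2  2  2
 T  0  1  2  2  2  2  2
 G  0  1  2  2  2  2  2
 A  0  1  2  2  3  3  3
 G  0  1  2  2  3  3  3
 G  0  1  2  2  3  3  3
 A  0  1  2  2  3  3  3
 T  0  1  2  2  3  3  3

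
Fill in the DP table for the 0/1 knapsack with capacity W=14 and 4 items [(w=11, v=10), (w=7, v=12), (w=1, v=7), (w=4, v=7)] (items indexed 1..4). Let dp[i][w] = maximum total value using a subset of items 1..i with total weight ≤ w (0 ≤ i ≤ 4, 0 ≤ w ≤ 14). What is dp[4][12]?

i\w   0   1   2   3   4   5   6   7   8   9  10  11  12  13  14
  0   0   0   0   0   0   0   0   0   0   0   0   0   0   0   0
  1   0   0   0   0   0   0   0   0   0   0   0  10  10  10  10
  2   0   0   0   0   0   0   0  12  12  12  12  12  12  12  12
  3   0   7   7   7   7   7   7  12  19  19  19  19  19  19  19
  4   0   7   7   7   7  14  14  14  19  19  19  19  26  26  26

26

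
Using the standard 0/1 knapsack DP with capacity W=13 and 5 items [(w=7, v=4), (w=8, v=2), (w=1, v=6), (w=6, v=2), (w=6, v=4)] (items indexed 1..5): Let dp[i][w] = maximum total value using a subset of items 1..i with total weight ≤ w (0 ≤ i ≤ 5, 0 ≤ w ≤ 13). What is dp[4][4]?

6

i\w   0   1   2   3   4   5   6   7   8   9  10  11  12  13
  0   0   0   0   0   0   0   0   0   0   0   0   0   0   0
  1   0   0   0   0   0   0   0   4   4   4   4   4   4   4
  2   0   0   0   0   0   0   0   4   4   4   4   4   4   4
  3   0   6   6   6   6   6   6   6  10  10  10  10  10  10
  4   0   6   6   6   6   6   6   8  10  10  10  10  10  10
  5   0   6   6   6   6   6   6  10  10  10  10  10  10  12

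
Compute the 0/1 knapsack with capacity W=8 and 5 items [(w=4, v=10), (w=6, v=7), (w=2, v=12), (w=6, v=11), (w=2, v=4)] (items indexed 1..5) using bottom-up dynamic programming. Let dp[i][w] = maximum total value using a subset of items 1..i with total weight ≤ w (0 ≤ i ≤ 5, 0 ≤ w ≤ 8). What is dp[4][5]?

i\w   0   1   2   3   4   5   6   7   8
  0   0   0   0   0   0   0   0   0   0
  1   0   0   0   0  10  10  10  10  10
  2   0   0   0   0  10  10  10  10  10
  3   0   0  12  12  12  12  22  22  22
  4   0   0  12  12  12  12  22  22  23
  5   0   0  12  12  16  16  22  22  26

12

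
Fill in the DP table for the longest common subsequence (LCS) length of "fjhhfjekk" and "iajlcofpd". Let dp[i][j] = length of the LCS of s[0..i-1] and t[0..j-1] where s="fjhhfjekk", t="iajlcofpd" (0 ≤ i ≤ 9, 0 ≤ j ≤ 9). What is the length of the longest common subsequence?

   ''  i  a  j  l  c  o  f  p  d
''  0  0  0  0  0  0  0  0  0  0
 f  0  0  0  0  0  0  0  1  1  1
 j  0  0  0  1  1  1  1  1  1  1
 h  0  0  0  1  1  1  1  1  1  1
 h  0  0  0  1  1  1  1  1  1  1
 f  0  0  0  1  1  1  1  2  2  2
 j  0  0  0  1  1  1  1  2  2  2
 e  0  0  0  1  1  1  1  2  2  2
 k  0  0  0  1  1  1  1  2  2  2
 k  0  0  0  1  1  1  1  2  2  2

2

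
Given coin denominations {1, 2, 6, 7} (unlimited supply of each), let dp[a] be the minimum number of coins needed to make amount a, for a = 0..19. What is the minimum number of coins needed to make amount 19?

 a  0  1  2  3  4  5  6  7  8  9 10 11 12 13 14 15 16 17 18 19
dp  0  1  1  2  2  3  1  1  2  2  3  3  2  2  2  3  3  4  3  3

3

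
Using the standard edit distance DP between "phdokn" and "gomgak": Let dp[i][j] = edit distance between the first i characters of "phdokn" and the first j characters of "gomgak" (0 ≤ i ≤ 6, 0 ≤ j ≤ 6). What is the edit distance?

6

   ''  g  o  m  g  a  k
''  0  1  2  3  4  5  6
 p  1  1  2  3  4  5  6
 h  2  2  2  3  4  5  6
 d  3  3  3  3  4  5  6
 o  4  4  3  4  4  5  6
 k  5  5  4  4  5  5  5
 n  6  6  5  5  5  6  6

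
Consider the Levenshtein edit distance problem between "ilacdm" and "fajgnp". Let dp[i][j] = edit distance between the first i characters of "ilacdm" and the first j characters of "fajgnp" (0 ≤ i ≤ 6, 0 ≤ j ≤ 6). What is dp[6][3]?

5

   ''  f  a  j  g  n  p
''  0  1  2  3  4  5  6
 i  1  1  2  3  4  5  6
 l  2  2  2  3  4  5  6
 a  3  3  2  3  4  5  6
 c  4  4  3  3  4  5  6
 d  5  5  4  4  4  5  6
 m  6  6  5  5  5  5  6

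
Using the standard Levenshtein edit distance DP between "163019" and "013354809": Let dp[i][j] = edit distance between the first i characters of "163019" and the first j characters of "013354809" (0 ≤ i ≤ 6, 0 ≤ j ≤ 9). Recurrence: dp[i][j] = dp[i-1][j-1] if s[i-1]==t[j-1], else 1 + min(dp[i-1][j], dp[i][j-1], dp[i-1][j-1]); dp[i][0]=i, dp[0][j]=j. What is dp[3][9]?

   ''  0  1  3  3  5  4  8  0  9
''  0  1  2  3  4  5  6  7  8  9
 1  1  1  1  2  3  4  5  6  7  8
 6  2  2  2  2  3  4  5  6  7  8
 3  3  3  3  2  2  3  4  5  6  7
 0  4  3  4  3  3  3  4  5  5  6
 1  5  4  3  4  4  4  4  5  6  6
 9  6  5  4  4  5  5  5  5  6  6

7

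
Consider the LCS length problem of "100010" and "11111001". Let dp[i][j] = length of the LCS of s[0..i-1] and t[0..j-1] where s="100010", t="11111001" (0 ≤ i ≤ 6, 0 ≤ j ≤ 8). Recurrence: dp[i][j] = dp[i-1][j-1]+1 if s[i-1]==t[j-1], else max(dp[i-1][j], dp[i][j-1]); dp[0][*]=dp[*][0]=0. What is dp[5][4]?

2

   ''  1  1  1  1  1  0  0  1
''  0  0  0  0  0  0  0  0  0
 1  0  1  1  1  1  1  1  1  1
 0  0  1  1  1  1  1  2  2  2
 0  0  1  1  1  1  1  2  3  3
 0  0  1  1  1  1  1  2  3  3
 1  0  1  2  2  2  2  2  3  4
 0  0  1  2  2  2  2  3  3  4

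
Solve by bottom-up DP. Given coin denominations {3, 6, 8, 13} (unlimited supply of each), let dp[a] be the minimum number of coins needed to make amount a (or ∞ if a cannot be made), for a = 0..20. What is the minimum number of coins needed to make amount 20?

3

 a  0  1  2  3  4  5  6  7  8  9 10 11 12 13 14 15 16 17 18 19 20
dp  0  -  -  1  -  -  1  -  1  2  -  2  2  1  2  3  2  3  3  2  3
(- denotes ∞ / unreachable)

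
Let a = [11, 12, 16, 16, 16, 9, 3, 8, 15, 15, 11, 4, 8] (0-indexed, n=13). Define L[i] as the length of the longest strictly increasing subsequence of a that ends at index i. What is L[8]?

3

   i    0    1    2    3    4    5    6    7    8    9   10   11   12
a[i]   11   12   16   16   16    9    3    8   15   15   11    4    8
L[i]    1    2    3    3    3    1    1    2    3    3    3    2    3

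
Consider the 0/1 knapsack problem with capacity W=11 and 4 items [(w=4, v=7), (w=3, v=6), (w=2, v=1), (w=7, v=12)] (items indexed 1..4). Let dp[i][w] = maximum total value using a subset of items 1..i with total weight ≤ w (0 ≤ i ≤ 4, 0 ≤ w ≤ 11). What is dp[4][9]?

i\w   0   1   2   3   4   5   6   7   8   9  10  11
  0   0   0   0   0   0   0   0   0   0   0   0   0
  1   0   0   0   0   7   7   7   7   7   7   7   7
  2   0   0   0   6   7   7   7  13  13  13  13  13
  3   0   0   1   6   7   7   8  13  13  14  14  14
  4   0   0   1   6   7   7   8  13  13  14  18  19

14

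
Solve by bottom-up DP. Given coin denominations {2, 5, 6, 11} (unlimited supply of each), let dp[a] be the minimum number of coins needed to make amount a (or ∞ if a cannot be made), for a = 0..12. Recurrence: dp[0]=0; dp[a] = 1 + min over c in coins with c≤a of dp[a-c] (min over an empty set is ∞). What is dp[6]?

1

 a  0  1  2  3  4  5  6  7  8  9 10 11 12
dp  0  -  1  -  2  1  1  2  2  3  2  1  2
(- denotes ∞ / unreachable)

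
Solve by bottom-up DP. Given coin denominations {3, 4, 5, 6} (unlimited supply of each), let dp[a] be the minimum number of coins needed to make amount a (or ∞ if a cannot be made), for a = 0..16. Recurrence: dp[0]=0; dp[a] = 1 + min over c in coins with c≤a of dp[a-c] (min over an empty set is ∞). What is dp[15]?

3

 a  0  1  2  3  4  5  6  7  8  9 10 11 12 13 14 15 16
dp  0  -  -  1  1  1  1  2  2  2  2  2  2  3  3  3  3
(- denotes ∞ / unreachable)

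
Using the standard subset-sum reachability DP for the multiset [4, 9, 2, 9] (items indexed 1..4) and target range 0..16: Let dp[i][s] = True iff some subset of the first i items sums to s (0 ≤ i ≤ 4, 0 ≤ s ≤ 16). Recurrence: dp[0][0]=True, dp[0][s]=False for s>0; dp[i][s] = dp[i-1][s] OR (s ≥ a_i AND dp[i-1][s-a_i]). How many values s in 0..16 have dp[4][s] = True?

i\s   0   1   2   3   4   5   6   7   8   9  10  11  12  13  14  15  16
  0   T   F   F   F   F   F   F   F   F   F   F   F   F   F   F   F   F
  1   T   F   F   F   T   F   F   F   F   F   F   F   F   F   F   F   F
  2   T   F   F   F   T   F   F   F   F   T   F   F   F   T   F   F   F
  3   T   F   T   F   T   F   T   F   F   T   F   T   F   T   F   T   F
  4   T   F   T   F   T   F   T   F   F   T   F   T   F   T   F   T   F

8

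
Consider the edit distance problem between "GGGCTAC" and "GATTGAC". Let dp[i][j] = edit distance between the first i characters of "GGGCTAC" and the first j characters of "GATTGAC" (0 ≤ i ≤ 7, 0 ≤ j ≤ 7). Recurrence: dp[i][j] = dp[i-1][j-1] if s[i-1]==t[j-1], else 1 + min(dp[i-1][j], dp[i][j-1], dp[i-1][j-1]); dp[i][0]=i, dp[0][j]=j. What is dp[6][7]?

5

   ''  G  A  T  T  G  A  C
''  0  1  2  3  4  5  6  7
 G  1  0  1  2  3  4  5  6
 G  2  1  1  2  3  3  4  5
 G  3  2  2  2  3  3  4  5
 C  4  3  3  3  3  4  4  4
 T  5  4  4  3  3  4  5  5
 A  6  5  4  4  4  4  4  5
 C  7  6  5  5  5  5  5  4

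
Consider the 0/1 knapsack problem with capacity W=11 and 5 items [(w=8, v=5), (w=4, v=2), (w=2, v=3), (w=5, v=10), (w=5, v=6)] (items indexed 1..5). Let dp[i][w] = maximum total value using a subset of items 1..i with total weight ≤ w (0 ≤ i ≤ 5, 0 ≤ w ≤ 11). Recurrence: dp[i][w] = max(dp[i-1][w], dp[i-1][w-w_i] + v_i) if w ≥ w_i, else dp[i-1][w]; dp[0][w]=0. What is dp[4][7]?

i\w   0   1   2   3   4   5   6   7   8   9  10  11
  0   0   0   0   0   0   0   0   0   0   0   0   0
  1   0   0   0   0   0   0   0   0   5   5   5   5
  2   0   0   0   0   2   2   2   2   5   5   5   5
  3   0   0   3   3   3   3   5   5   5   5   8   8
  4   0   0   3   3   3  10  10  13  13  13  13  15
  5   0   0   3   3   3  10  10  13  13  13  16  16

13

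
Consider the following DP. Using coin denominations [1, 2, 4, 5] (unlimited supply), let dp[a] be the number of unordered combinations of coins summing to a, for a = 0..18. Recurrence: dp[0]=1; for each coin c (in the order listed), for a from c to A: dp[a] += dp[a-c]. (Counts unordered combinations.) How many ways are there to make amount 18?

after  coin     0     1     2     3     4     5     6     7     8     9    10    11    12    13    14    15    16    17    18
          1     1     1     1     1     1     1     1     1     1     1     1     1     1     1     1     1     1     1     1
          2     1     1     2     2     3     3     4     4     5     5     6     6     7     7     8     8     9     9    10
          4     1     1     2     2     4     4     6     6     9     9    12    12    16    16    20    20    25    25    30
          5     1     1     2     2     4     5     7     8    11    13    17    19    24    27    33    37    44    49    57

57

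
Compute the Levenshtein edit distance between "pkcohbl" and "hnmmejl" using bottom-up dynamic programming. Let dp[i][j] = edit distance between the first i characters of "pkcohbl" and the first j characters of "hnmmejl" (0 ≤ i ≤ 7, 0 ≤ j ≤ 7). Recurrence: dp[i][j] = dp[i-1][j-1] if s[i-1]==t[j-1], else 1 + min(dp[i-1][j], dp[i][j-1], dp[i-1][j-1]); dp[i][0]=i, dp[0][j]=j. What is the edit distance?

6

   ''  h  n  m  m  e  j  l
''  0  1  2  3  4  5  6  7
 p  1  1  2  3  4  5  6  7
 k  2  2  2  3  4  5  6  7
 c  3  3  3  3  4  5  6  7
 o  4  4  4  4  4  5  6  7
 h  5  4  5  5  5  5  6  7
 b  6  5  5  6  6  6  6  7
 l  7  6  6  6  7  7  7  6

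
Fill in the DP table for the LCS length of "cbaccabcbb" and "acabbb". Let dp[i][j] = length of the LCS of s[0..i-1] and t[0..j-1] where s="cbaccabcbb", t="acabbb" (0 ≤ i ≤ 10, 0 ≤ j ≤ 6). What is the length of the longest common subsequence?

   ''  a  c  a  b  b  b
''  0  0  0  0  0  0  0
 c  0  0  1  1  1  1  1
 b  0  0  1  1  2  2  2
 a  0  1  1  2  2  2  2
 c  0  1  2  2  2  2  2
 c  0  1  2  2  2  2  2
 a  0  1  2  3  3  3  3
 b  0  1  2  3  4  4  4
 c  0  1  2  3  4  4  4
 b  0  1  2  3  4  5  5
 b  0  1  2  3  4  5  6

6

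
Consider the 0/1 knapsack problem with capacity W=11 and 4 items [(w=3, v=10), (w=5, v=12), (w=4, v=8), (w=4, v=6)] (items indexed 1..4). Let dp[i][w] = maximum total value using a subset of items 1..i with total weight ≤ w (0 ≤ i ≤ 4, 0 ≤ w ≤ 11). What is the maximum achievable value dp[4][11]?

24

i\w   0   1   2   3   4   5   6   7   8   9  10  11
  0   0   0   0   0   0   0   0   0   0   0   0   0
  1   0   0   0  10  10  10  10  10  10  10  10  10
  2   0   0   0  10  10  12  12  12  22  22  22  22
  3   0   0   0  10  10  12  12  18  22  22  22  22
  4   0   0   0  10  10  12  12  18  22  22  22  24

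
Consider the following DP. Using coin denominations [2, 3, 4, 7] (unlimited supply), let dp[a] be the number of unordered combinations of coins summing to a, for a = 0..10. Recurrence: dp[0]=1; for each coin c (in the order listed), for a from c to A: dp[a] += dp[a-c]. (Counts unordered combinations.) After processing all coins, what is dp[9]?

after  coin     0     1     2     3     4     5     6     7     8     9    10
          2     1     0     1     0     1     0     1     0     1     0     1
          3     1     0     1     1     1     1     2     1     2     2     2
          4     1     0     1     1     2     1     3     2     4     3     5
          7     1     0     1     1     2     1     3     3     4     4     6

4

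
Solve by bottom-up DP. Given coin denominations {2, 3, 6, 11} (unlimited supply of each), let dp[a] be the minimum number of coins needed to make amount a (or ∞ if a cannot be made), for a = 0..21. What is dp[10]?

 a  0  1  2  3  4  5  6  7  8  9 10 11 12 13 14 15 16 17 18 19 20 21
dp  0  -  1  1  2  2  1  3  2  2  3  1  2  2  2  3  3  2  3  3  3  4
(- denotes ∞ / unreachable)

3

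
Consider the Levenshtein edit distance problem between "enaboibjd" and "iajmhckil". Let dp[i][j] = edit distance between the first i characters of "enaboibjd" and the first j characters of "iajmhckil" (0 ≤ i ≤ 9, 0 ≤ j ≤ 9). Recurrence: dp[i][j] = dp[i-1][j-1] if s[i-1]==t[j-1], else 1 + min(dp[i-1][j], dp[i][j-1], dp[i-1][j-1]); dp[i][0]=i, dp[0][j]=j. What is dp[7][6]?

   ''  i  a  j  m  h  c  k  i  l
''  0  1  2  3  4  5  6  7  8  9
 e  1  1  2  3  4  5  6  7  8  9
 n  2  2  2  3  4  5  6  7  8  9
 a  3  3  2  3  4  5  6  7  8  9
 b  4  4  3  3  4  5  6  7  8  9
 o  5  5  4  4  4  5  6  7  8  9
 i  6  5  5  5  5  5  6  7  7  8
 b  7  6  6  6  6  6  6  7  8  8
 j  8  7  7  6  7  7  7  7  8  9
 d  9  8  8  7  7  8  8  8  8  9

6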